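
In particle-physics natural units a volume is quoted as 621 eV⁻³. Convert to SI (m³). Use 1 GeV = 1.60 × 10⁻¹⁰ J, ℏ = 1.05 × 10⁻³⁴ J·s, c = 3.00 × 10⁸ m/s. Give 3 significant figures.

4.74 × 10⁻¹⁸ m³

Volume is [L]³ = [E]⁻³·(ℏc)³.
1 GeV⁻³ → (ℏc)³ × (1 GeV in J)⁻³ = 7.63 × 10⁻⁴⁸ m³.
Convert the energy scale: 621 eV⁻³ = 6.21 × 10²⁹ GeV⁻³.
Result: 6.21 × 10²⁹ × 7.63 × 10⁻⁴⁸ = 4.74 × 10⁻¹⁸ m³.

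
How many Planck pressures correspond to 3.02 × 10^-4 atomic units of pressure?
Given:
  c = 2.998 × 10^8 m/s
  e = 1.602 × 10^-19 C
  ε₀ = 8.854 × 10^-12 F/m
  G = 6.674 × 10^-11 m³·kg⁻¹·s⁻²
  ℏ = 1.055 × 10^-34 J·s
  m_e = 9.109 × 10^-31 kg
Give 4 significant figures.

atomic unit of pressure: P_au = E_h/a₀³ = m_e⁴e¹⁰/((4πε₀)⁵ℏ⁸) = 2.929 × 10^13 Pa
Planck pressure: p_P = c⁷/(ℏG²) = 4.632 × 10^113 Pa
3.02 × 10^-4 × 2.929 × 10^13 / 4.632 × 10^113 = 1.910 × 10^-104

1.910 × 10^-104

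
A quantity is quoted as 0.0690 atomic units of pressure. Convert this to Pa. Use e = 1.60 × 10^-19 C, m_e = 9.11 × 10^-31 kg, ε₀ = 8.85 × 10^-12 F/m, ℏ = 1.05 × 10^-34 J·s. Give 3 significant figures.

One atomic unit of pressure: P_au = E_h/a₀³ = m_e⁴e¹⁰/((4πε₀)⁵ℏ⁸) = 3.01 × 10^13 Pa.
0.0690 × 3.01 × 10^13 Pa = 2.08 × 10^12 Pa

2.08 × 10^12 Pa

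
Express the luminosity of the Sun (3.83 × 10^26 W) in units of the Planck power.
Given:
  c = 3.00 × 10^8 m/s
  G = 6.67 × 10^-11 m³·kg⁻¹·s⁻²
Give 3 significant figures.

1.05 × 10^-26

Planck power: P_P = c⁵/G = 3.64 × 10^52 W.
3.83 × 10^26 / 3.64 × 10^52 = 1.05 × 10^-26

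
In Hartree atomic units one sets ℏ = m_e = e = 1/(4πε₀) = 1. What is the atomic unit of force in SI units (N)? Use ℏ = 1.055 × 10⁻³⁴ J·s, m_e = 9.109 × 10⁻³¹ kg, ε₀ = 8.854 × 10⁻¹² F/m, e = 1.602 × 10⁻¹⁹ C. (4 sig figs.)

F_au = E_h/a₀ = m_e²e⁶/((4πε₀)³ℏ⁴)
E_h = 4.354 × 10⁻¹⁸ J
a₀ = 5.297 × 10⁻¹¹ m
E_h/a₀ = 8.220 × 10⁻⁸ N

8.220 × 10⁻⁸ N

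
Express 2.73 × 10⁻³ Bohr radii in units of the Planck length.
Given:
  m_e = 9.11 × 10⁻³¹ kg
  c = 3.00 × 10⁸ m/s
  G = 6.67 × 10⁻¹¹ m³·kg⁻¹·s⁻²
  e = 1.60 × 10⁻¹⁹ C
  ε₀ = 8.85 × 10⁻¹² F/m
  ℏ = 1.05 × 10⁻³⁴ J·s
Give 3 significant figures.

8.91 × 10²¹

Bohr radius: a₀ = 4πε₀ℏ²/(m_e e²) = 5.26 × 10⁻¹¹ m
Planck length: ℓ_P = √(ℏG/c³) = 1.61 × 10⁻³⁵ m
2.73 × 10⁻³ × 5.26 × 10⁻¹¹ / 1.61 × 10⁻³⁵ = 8.91 × 10²¹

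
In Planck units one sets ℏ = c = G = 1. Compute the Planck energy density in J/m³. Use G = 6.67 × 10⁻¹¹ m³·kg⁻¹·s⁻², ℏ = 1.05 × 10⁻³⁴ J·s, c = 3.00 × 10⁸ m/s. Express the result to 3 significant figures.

4.68 × 10¹¹³ J/m³

u_P = c⁷/(ℏG²)
  = 2.19 × 10⁵⁹ / 4.67 × 10⁻⁵⁵
  = 4.68 × 10¹¹³ J/m³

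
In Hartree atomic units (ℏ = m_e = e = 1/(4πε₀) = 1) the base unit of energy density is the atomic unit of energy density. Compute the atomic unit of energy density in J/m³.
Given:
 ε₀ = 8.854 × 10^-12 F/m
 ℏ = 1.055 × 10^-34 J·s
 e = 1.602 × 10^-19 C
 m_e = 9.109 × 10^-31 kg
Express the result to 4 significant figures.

u_au = E_h/a₀³ = m_e⁴e¹⁰/((4πε₀)⁵ℏ⁸)
E_h = 4.354 × 10^-18 J
a₀ = 5.297 × 10^-11 m
E_h/a₀³ = 2.929 × 10^13 J/m³

2.929 × 10^13 J/m³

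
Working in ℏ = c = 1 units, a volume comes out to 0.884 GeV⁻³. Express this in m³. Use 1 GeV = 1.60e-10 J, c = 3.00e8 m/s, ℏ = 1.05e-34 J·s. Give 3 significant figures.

Volume is [L]³ = [E]⁻³·(ℏc)³.
1 GeV⁻³ → (ℏc)³ × (1 GeV in J)⁻³ = 7.63e-48 m³.
Result: 0.884 × 7.63e-48 = 6.75e-48 m³.

6.75e-48 m³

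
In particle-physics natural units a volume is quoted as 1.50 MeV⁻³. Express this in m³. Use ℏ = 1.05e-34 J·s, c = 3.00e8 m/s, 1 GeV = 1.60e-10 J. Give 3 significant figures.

1.14e-38 m³

Volume is [L]³ = [E]⁻³·(ℏc)³.
1 GeV⁻³ → (ℏc)³ × (1 GeV in J)⁻³ = 7.63e-48 m³.
Convert the energy scale: 1.50 MeV⁻³ = 1.50e9 GeV⁻³.
Result: 1.50e9 × 7.63e-48 = 1.14e-38 m³.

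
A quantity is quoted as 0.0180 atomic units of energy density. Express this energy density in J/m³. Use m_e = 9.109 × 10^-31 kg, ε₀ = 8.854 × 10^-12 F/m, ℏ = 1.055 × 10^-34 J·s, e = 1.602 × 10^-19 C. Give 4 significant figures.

One atomic unit of energy density: u_au = E_h/a₀³ = m_e⁴e¹⁰/((4πε₀)⁵ℏ⁸) = 2.929 × 10^13 J/m³.
0.0180 × 2.929 × 10^13 J/m³ = 5.272 × 10^11 J/m³

5.272 × 10^11 J/m³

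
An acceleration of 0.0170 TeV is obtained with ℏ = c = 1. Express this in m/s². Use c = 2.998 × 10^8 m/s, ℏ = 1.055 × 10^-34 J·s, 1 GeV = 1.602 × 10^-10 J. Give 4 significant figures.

7.739 × 10^33 m/s²

Acceleration is [L]/[T]² = c·[E]/ℏ.
1 GeV → c/ℏ × (1 GeV in J) = 4.552 × 10^32 m/s².
Convert the energy scale: 0.0170 TeV = 17 GeV.
Result: 17 × 4.552 × 10^32 = 7.739 × 10^33 m/s².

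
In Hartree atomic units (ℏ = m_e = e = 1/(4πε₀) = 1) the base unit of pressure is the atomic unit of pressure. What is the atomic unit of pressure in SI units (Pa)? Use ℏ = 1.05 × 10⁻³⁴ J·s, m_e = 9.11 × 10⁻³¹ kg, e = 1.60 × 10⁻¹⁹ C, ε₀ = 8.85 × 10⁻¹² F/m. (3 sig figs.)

P_au = E_h/a₀³ = m_e⁴e¹⁰/((4πε₀)⁵ℏ⁸)
E_h = 4.38 × 10⁻¹⁸ J
a₀ = 5.26 × 10⁻¹¹ m
E_h/a₀³ = 3.01 × 10¹³ Pa

3.01 × 10¹³ Pa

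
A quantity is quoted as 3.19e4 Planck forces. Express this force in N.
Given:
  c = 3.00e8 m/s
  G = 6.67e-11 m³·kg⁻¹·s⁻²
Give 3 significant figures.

3.87e48 N

One Planck force: F_P = c⁴/G = 1.21e44 N.
3.19e4 × 1.21e44 N = 3.87e48 N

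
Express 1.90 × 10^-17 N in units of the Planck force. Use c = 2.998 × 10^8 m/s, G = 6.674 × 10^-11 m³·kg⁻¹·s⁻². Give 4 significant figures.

1.570 × 10^-61

Planck force: F_P = c⁴/G = 1.210 × 10^44 N.
1.90 × 10^-17 / 1.210 × 10^44 = 1.570 × 10^-61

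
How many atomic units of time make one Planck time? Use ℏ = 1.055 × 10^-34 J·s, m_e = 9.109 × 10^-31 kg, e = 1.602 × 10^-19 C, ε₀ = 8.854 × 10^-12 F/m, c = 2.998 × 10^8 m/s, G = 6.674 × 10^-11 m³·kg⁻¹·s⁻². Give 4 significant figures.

Planck time: t_P = √(ℏG/c⁵) = 5.392 × 10^-44 s
atomic unit of time: τ_au = (4πε₀)²ℏ³/(m_e e⁴) = 2.423 × 10^-17 s
ratio = 5.392 × 10^-44 / 2.423 × 10^-17 = 2.225 × 10^-27

2.225 × 10^-27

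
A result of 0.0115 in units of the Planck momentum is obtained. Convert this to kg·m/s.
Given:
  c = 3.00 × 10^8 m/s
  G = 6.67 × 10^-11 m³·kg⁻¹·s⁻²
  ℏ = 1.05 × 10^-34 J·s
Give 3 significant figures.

0.0750 kg·m/s

One Planck momentum: p_P = √(ℏc³/G) = 6.52 kg·m/s.
0.0115 × 6.52 kg·m/s = 0.0750 kg·m/s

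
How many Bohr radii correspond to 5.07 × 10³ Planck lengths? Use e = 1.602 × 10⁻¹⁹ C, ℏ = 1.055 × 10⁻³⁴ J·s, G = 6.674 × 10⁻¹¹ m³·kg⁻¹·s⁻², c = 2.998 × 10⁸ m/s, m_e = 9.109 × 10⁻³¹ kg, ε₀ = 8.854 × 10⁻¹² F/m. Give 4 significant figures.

1.547 × 10⁻²¹

Planck length: ℓ_P = √(ℏG/c³) = 1.616 × 10⁻³⁵ m
Bohr radius: a₀ = 4πε₀ℏ²/(m_e e²) = 5.297 × 10⁻¹¹ m
5.07 × 10³ × 1.616 × 10⁻³⁵ / 5.297 × 10⁻¹¹ = 1.547 × 10⁻²¹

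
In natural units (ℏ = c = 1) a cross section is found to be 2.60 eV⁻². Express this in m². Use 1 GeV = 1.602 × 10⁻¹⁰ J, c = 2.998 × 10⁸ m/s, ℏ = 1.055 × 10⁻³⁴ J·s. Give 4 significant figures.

Area is [L]² = [E]⁻²·(ℏc)²; restore (ℏc)².
1 GeV⁻² → (ℏc)² × (1 GeV in J)⁻² = 3.898 × 10⁻³² m².
Convert the energy scale: 2.60 eV⁻² = 2.60 × 10¹⁸ GeV⁻².
Result: 2.60 × 10¹⁸ × 3.898 × 10⁻³² = 1.013 × 10⁻¹³ m².

1.013 × 10⁻¹³ m²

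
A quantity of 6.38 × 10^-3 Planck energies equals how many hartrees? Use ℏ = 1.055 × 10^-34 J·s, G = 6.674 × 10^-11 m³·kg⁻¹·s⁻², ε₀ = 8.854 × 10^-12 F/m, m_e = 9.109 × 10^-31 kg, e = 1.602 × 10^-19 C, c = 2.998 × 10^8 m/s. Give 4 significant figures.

Planck energy: E_P = √(ℏc⁵/G) = 1.957 × 10^9 J
hartree: E_h = m_e e⁴/(4πε₀ℏ)² = 4.354 × 10^-18 J
6.38 × 10^-3 × 1.957 × 10^9 / 4.354 × 10^-18 = 2.867 × 10^24

2.867 × 10^24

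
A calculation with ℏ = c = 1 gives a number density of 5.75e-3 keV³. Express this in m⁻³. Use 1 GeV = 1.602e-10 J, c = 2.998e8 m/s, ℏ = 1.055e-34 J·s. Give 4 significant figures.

7.471e26 m⁻³

Number density is [L]⁻³ = [E]³/(ℏc)³.
1 GeV³ → 1/(ℏc)³ × (1 GeV in J)³ = 1.299e47 m⁻³.
Convert the energy scale: 5.75e-3 keV³ = 5.75e-21 GeV³.
Result: 5.75e-21 × 1.299e47 = 7.471e26 m⁻³.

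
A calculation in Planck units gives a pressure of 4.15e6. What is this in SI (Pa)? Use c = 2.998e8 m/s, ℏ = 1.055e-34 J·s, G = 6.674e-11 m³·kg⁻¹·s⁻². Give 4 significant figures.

1.922e120 Pa

One Planck pressure: p_P = c⁷/(ℏG²) = 4.632e113 Pa.
4.15e6 × 4.632e113 Pa = 1.922e120 Pa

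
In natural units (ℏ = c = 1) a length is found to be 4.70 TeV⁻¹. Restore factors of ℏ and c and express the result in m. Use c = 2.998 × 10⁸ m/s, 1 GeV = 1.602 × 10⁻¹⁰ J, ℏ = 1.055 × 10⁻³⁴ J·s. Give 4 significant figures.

9.279 × 10⁻¹⁹ m

A length is [E]⁻¹ in ℏ=c=1; restore one factor of ℏc.
1 GeV⁻¹ → ℏc × (1 GeV in J)⁻¹ = 1.974 × 10⁻¹⁶ m.
Convert the energy scale: 4.70 TeV⁻¹ = 4.70 × 10⁻³ GeV⁻¹.
Result: 4.70 × 10⁻³ × 1.974 × 10⁻¹⁶ = 9.279 × 10⁻¹⁹ m.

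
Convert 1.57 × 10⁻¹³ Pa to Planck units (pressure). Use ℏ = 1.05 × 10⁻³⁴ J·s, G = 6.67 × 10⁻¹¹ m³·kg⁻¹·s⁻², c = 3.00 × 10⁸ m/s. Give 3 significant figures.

3.35 × 10⁻¹²⁷

Planck pressure: p_P = c⁷/(ℏG²) = 4.68 × 10¹¹³ Pa.
1.57 × 10⁻¹³ / 4.68 × 10¹¹³ = 3.35 × 10⁻¹²⁷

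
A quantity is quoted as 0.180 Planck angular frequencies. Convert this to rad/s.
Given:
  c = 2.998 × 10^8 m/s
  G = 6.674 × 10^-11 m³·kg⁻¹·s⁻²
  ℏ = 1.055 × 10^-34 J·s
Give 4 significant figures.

One Planck angular frequency: ω_P = √(c⁵/(ℏG)) = 1.855 × 10^43 rad/s.
0.180 × 1.855 × 10^43 rad/s = 3.338 × 10^42 rad/s

3.338 × 10^42 rad/s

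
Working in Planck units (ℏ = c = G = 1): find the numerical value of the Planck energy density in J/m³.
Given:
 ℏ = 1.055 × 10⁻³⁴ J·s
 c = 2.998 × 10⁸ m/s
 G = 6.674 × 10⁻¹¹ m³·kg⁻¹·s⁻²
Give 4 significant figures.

Dimensional analysis gives u_P = c⁷/(ℏG²).
  = 2.177 × 10⁵⁹ / 4.699 × 10⁻⁵⁵
  = 4.632 × 10¹¹³ J/m³

4.632 × 10¹¹³ J/m³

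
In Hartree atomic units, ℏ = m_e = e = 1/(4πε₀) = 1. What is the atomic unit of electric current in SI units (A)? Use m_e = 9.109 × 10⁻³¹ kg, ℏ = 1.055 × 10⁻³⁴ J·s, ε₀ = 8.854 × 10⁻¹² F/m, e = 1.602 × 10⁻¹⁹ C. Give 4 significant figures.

The unique combination of the constants set to 1 with dimensions of current is I_au = e E_h/ℏ = m_e e⁵/((4πε₀)²ℏ³).
E_h = 4.354 × 10⁻¹⁸ J
e·E_h/ℏ = 6.612 × 10⁻³ A

6.612 × 10⁻³ A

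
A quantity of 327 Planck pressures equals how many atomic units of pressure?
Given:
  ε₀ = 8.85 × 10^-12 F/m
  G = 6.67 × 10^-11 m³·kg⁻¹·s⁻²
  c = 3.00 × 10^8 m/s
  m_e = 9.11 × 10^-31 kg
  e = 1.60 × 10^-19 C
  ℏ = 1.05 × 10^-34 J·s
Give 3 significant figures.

5.08 × 10^102

Planck pressure: p_P = c⁷/(ℏG²) = 4.68 × 10^113 Pa
atomic unit of pressure: P_au = E_h/a₀³ = m_e⁴e¹⁰/((4πε₀)⁵ℏ⁸) = 3.01 × 10^13 Pa
327 × 4.68 × 10^113 / 3.01 × 10^13 = 5.08 × 10^102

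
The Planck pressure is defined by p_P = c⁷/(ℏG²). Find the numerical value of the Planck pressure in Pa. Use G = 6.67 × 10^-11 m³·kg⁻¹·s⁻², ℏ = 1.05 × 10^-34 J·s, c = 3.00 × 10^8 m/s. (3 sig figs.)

p_P = c⁷/(ℏG²)
  = 2.19 × 10^59 / 4.67 × 10^-55
  = 4.68 × 10^113 Pa

4.68 × 10^113 Pa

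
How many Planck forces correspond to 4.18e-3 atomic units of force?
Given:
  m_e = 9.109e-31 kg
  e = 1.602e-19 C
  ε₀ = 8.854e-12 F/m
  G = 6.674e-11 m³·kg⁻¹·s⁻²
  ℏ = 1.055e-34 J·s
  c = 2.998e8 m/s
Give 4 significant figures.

atomic unit of force: F_au = E_h/a₀ = m_e²e⁶/((4πε₀)³ℏ⁴) = 8.220e-8 N
Planck force: F_P = c⁴/G = 1.210e44 N
4.18e-3 × 8.220e-8 / 1.210e44 = 2.839e-54

2.839e-54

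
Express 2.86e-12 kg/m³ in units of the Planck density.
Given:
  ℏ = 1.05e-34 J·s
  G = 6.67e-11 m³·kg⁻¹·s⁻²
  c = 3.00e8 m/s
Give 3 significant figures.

Planck density: ρ_P = c⁵/(ℏG²) = 5.20e96 kg/m³.
2.86e-12 / 5.20e96 = 5.50e-109

5.50e-109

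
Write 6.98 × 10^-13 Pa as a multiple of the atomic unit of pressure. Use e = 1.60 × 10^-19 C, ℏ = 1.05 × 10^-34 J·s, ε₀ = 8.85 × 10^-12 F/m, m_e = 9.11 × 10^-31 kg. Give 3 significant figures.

2.32 × 10^-26

atomic unit of pressure: P_au = E_h/a₀³ = m_e⁴e¹⁰/((4πε₀)⁵ℏ⁸) = 3.01 × 10^13 Pa.
6.98 × 10^-13 / 3.01 × 10^13 = 2.32 × 10^-26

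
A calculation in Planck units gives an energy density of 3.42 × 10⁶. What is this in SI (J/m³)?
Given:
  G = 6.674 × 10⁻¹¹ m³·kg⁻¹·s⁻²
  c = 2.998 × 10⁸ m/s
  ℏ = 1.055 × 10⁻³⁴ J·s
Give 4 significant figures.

One Planck energy density: u_P = c⁷/(ℏG²) = 4.632 × 10¹¹³ J/m³.
3.42 × 10⁶ × 4.632 × 10¹¹³ J/m³ = 1.584 × 10¹²⁰ J/m³

1.584 × 10¹²⁰ J/m³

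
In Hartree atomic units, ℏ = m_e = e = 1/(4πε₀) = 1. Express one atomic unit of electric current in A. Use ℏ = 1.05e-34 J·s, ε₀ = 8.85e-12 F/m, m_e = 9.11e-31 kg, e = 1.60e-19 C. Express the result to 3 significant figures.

6.67e-3 A

Dimensional analysis gives I_au = e E_h/ℏ = m_e e⁵/((4πε₀)²ℏ³).
E_h = 4.38e-18 J
e·E_h/ℏ = 6.67e-3 A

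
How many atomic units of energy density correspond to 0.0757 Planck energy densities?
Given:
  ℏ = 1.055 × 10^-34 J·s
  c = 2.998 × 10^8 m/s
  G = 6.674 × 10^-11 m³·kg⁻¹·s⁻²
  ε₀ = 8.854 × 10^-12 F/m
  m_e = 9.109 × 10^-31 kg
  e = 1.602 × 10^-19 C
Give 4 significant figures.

1.197 × 10^99

Planck energy density: u_P = c⁷/(ℏG²) = 4.632 × 10^113 J/m³
atomic unit of energy density: u_au = E_h/a₀³ = m_e⁴e¹⁰/((4πε₀)⁵ℏ⁸) = 2.929 × 10^13 J/m³
0.0757 × 4.632 × 10^113 / 2.929 × 10^13 = 1.197 × 10^99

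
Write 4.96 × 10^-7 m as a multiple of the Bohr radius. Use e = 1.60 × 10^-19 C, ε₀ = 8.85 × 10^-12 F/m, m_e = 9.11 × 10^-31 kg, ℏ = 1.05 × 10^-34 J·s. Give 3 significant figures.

9.43 × 10^3

Bohr radius: a₀ = 4πε₀ℏ²/(m_e e²) = 5.26 × 10^-11 m.
4.96 × 10^-7 / 5.26 × 10^-11 = 9.43 × 10^3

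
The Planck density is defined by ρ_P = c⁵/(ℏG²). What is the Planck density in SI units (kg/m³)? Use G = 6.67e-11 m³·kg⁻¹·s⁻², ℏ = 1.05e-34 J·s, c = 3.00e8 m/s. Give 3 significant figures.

5.20e96 kg/m³

ρ_P = c⁵/(ℏG²)
  = 2.43e42 / 4.67e-55
  = 5.20e96 kg/m³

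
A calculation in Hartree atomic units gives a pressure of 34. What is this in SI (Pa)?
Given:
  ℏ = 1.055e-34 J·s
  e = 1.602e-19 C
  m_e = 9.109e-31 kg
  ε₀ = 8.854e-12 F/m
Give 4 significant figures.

One atomic unit of pressure: P_au = E_h/a₀³ = m_e⁴e¹⁰/((4πε₀)⁵ℏ⁸) = 2.929e13 Pa.
34 × 2.929e13 Pa = 9.959e14 Pa

9.959e14 Pa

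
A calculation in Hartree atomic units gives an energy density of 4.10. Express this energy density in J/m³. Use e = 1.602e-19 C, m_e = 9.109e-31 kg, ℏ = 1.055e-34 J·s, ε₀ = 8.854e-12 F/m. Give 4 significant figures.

1.201e14 J/m³

One atomic unit of energy density: u_au = E_h/a₀³ = m_e⁴e¹⁰/((4πε₀)⁵ℏ⁸) = 2.929e13 J/m³.
4.10 × 2.929e13 J/m³ = 1.201e14 J/m³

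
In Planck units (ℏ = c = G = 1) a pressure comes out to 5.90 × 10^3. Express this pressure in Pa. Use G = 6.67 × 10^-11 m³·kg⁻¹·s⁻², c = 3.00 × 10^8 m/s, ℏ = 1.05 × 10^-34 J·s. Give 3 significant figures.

2.76 × 10^117 Pa

One Planck pressure: p_P = c⁷/(ℏG²) = 4.68 × 10^113 Pa.
5.90 × 10^3 × 4.68 × 10^113 Pa = 2.76 × 10^117 Pa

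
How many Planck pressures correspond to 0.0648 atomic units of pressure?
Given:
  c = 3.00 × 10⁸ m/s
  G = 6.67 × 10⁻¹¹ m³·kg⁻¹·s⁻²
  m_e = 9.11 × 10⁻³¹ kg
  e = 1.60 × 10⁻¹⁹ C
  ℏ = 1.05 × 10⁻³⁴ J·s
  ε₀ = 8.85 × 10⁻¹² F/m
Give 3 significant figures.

4.17 × 10⁻¹⁰²

atomic unit of pressure: P_au = E_h/a₀³ = m_e⁴e¹⁰/((4πε₀)⁵ℏ⁸) = 3.01 × 10¹³ Pa
Planck pressure: p_P = c⁷/(ℏG²) = 4.68 × 10¹¹³ Pa
0.0648 × 3.01 × 10¹³ / 4.68 × 10¹¹³ = 4.17 × 10⁻¹⁰²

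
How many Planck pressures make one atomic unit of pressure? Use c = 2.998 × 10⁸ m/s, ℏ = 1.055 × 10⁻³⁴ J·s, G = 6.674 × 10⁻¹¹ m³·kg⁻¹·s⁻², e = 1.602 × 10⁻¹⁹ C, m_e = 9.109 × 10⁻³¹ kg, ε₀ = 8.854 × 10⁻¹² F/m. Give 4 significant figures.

6.323 × 10⁻¹⁰¹

atomic unit of pressure: P_au = E_h/a₀³ = m_e⁴e¹⁰/((4πε₀)⁵ℏ⁸) = 2.929 × 10¹³ Pa
Planck pressure: p_P = c⁷/(ℏG²) = 4.632 × 10¹¹³ Pa
ratio = 2.929 × 10¹³ / 4.632 × 10¹¹³ = 6.323 × 10⁻¹⁰¹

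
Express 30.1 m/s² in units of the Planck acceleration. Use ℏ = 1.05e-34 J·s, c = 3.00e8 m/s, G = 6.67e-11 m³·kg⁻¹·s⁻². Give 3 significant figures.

5.39e-51

Planck acceleration: a_P = √(c⁷/(ℏG)) = 5.59e51 m/s².
30.1 / 5.59e51 = 5.39e-51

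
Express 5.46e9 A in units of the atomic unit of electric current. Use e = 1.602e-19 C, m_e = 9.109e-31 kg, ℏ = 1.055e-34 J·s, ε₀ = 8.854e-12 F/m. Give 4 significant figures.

atomic unit of electric current: I_au = e E_h/ℏ = m_e e⁵/((4πε₀)²ℏ³) = 6.612e-3 A.
5.46e9 / 6.612e-3 = 8.258e11

8.258e11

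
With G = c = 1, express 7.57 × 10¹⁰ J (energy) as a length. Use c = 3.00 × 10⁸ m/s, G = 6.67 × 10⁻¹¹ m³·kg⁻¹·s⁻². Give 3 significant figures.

6.23 × 10⁻³⁴ m

Energy → length via G/c⁴.
7.57 × 10¹⁰ J × (G/c⁴) = 6.23 × 10⁻³⁴ m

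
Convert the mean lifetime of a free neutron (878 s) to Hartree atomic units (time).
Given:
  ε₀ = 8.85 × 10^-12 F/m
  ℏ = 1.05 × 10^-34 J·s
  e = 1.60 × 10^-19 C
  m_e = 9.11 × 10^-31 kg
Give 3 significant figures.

3.66 × 10^19

atomic unit of time: τ_au = (4πε₀)²ℏ³/(m_e e⁴) = 2.40 × 10^-17 s.
878 / 2.40 × 10^-17 = 3.66 × 10^19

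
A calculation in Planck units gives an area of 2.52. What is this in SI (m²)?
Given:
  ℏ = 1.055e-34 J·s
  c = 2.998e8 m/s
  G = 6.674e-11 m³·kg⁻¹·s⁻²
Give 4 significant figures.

One Planck area: A_P = ℏG/c³ = 2.613e-70 m².
2.52 × 2.613e-70 m² = 6.585e-70 m²

6.585e-70 m²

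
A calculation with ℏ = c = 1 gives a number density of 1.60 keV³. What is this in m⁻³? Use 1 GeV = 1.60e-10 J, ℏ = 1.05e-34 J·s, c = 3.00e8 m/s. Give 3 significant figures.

2.10e29 m⁻³

Number density is [L]⁻³ = [E]³/(ℏc)³.
1 GeV³ → 1/(ℏc)³ × (1 GeV in J)³ = 1.31e47 m⁻³.
Convert the energy scale: 1.60 keV³ = 1.60e-18 GeV³.
Result: 1.60e-18 × 1.31e47 = 2.10e29 m⁻³.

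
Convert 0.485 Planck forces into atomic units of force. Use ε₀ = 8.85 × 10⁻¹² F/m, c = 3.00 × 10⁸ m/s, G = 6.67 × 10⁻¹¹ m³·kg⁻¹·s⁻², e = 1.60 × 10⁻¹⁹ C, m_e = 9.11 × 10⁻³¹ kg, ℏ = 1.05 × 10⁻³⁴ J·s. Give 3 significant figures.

Planck force: F_P = c⁴/G = 1.21 × 10⁴⁴ N
atomic unit of force: F_au = E_h/a₀ = m_e²e⁶/((4πε₀)³ℏ⁴) = 8.33 × 10⁻⁸ N
0.485 × 1.21 × 10⁴⁴ / 8.33 × 10⁻⁸ = 7.07 × 10⁵⁰

7.07 × 10⁵⁰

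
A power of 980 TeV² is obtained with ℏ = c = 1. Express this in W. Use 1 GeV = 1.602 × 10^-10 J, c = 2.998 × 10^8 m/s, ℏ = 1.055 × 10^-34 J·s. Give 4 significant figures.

2.384 × 10^23 W

Power is [E]/[T] = [E]²/ℏ.
1 GeV² → 1/ℏ × (1 GeV in J)² = 2.433 × 10^14 W.
Convert the energy scale: 980 TeV² = 9.80 × 10^8 GeV².
Result: 9.80 × 10^8 × 2.433 × 10^14 = 2.384 × 10^23 W.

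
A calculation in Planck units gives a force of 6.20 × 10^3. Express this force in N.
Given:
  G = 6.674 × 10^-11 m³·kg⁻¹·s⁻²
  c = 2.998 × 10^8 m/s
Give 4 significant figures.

7.505 × 10^47 N

One Planck force: F_P = c⁴/G = 1.210 × 10^44 N.
6.20 × 10^3 × 1.210 × 10^44 N = 7.505 × 10^47 N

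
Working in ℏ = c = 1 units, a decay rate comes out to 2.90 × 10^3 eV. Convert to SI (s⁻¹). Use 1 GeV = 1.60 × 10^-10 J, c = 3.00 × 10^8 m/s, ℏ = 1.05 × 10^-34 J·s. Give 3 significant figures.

4.42 × 10^18 s⁻¹

A rate is [E]/ℏ; divide by ℏ.
1 GeV → 1/ℏ × (1 GeV in J) = 1.52 × 10^24 s⁻¹.
Convert the energy scale: 2.90 × 10^3 eV = 2.90 × 10^-6 GeV.
Result: 2.90 × 10^-6 × 1.52 × 10^24 = 4.42 × 10^18 s⁻¹.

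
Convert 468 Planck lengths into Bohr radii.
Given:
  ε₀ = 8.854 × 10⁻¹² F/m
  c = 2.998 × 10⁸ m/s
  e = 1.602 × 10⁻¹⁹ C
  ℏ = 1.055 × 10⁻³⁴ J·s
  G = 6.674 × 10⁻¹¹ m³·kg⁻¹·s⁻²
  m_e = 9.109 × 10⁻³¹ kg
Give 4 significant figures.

1.428 × 10⁻²²

Planck length: ℓ_P = √(ℏG/c³) = 1.616 × 10⁻³⁵ m
Bohr radius: a₀ = 4πε₀ℏ²/(m_e e²) = 5.297 × 10⁻¹¹ m
468 × 1.616 × 10⁻³⁵ / 5.297 × 10⁻¹¹ = 1.428 × 10⁻²²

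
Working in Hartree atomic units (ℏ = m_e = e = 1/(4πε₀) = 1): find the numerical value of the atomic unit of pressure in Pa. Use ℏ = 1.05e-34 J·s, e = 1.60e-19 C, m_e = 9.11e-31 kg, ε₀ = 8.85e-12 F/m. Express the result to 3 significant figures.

3.01e13 Pa

From ℏ = m_e = e = 1/(4πε₀) = 1 the pressure scale is P_au = E_h/a₀³ = m_e⁴e¹⁰/((4πε₀)⁵ℏ⁸).
E_h = 4.38e-18 J
a₀ = 5.26e-11 m
E_h/a₀³ = 3.01e13 Pa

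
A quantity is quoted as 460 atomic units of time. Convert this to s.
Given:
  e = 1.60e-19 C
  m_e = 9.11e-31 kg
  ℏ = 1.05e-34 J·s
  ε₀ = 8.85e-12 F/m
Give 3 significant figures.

1.10e-14 s

One atomic unit of time: τ_au = (4πε₀)²ℏ³/(m_e e⁴) = 2.40e-17 s.
460 × 2.40e-17 s = 1.10e-14 s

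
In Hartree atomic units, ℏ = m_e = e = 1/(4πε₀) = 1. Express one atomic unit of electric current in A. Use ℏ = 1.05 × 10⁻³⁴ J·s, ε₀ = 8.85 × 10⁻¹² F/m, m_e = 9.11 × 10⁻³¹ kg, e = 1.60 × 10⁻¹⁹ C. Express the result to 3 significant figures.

6.67 × 10⁻³ A

Dimensional analysis gives I_au = e E_h/ℏ = m_e e⁵/((4πε₀)²ℏ³).
E_h = 4.38 × 10⁻¹⁸ J
e·E_h/ℏ = 6.67 × 10⁻³ A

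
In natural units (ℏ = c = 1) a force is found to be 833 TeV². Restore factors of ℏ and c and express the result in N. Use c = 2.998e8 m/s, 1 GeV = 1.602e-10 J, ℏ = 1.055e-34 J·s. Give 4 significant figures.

Force is [E]/[L] = [E]²/(ℏc); restore (ℏc)⁻¹.
1 GeV² → 1/(ℏc) × (1 GeV in J)² = 8.114e5 N.
Convert the energy scale: 833 TeV² = 8.33e8 GeV².
Result: 8.33e8 × 8.114e5 = 6.759e14 N.

6.759e14 N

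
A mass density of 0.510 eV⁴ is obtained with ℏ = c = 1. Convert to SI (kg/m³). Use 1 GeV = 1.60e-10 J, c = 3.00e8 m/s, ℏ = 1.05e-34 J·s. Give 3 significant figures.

1.19e-16 kg/m³

Mass density is [E]/(c²[L]³) = [E]⁴/(ℏ³c⁵).
1 GeV⁴ → 1/(ℏ³c⁵) × (1 GeV in J)⁴ = 2.33e20 kg/m³.
Convert the energy scale: 0.510 eV⁴ = 5.10e-37 GeV⁴.
Result: 5.10e-37 × 2.33e20 = 1.19e-16 kg/m³.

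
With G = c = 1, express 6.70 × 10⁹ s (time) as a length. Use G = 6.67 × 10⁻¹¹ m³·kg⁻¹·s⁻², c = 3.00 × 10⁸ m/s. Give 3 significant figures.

2.01 × 10¹⁸ m

Time → length via c.
6.70 × 10⁹ s × (c) = 2.01 × 10¹⁸ m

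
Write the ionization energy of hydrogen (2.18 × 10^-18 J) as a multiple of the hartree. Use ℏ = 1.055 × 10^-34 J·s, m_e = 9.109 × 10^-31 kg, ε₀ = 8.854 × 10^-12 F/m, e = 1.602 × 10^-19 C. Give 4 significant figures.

hartree: E_h = m_e e⁴/(4πε₀ℏ)² = 4.354 × 10^-18 J.
2.18 × 10^-18 / 4.354 × 10^-18 = 0.5007

0.5007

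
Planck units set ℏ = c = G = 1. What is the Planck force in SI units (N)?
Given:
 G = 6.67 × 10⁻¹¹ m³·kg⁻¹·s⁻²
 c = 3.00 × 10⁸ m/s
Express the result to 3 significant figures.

The unique combination of the constants set to 1 with dimensions of force is F_P = c⁴/G.
  = 8.10 × 10³³ / 6.67 × 10⁻¹¹
  = 1.21 × 10⁴⁴ N

1.21 × 10⁴⁴ N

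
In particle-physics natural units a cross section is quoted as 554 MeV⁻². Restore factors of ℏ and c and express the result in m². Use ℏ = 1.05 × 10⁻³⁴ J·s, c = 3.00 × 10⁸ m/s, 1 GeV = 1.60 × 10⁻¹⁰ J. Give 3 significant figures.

2.15 × 10⁻²³ m²

Area is [L]² = [E]⁻²·(ℏc)²; restore (ℏc)².
1 GeV⁻² → (ℏc)² × (1 GeV in J)⁻² = 3.88 × 10⁻³² m².
Convert the energy scale: 554 MeV⁻² = 5.54 × 10⁸ GeV⁻².
Result: 5.54 × 10⁸ × 3.88 × 10⁻³² = 2.15 × 10⁻²³ m².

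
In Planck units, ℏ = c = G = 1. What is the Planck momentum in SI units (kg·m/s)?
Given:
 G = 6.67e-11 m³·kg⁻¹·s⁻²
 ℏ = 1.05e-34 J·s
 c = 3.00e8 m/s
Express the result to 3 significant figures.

6.52 kg·m/s

The unique combination of the constants set to 1 with dimensions of momentum is p_P = √(ℏc³/G).
  = √(42.5)
  = 6.52 kg·m/s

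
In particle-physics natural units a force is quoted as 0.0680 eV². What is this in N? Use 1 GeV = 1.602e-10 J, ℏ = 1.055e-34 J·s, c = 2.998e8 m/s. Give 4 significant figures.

5.518e-14 N

Force is [E]/[L] = [E]²/(ℏc); restore (ℏc)⁻¹.
1 GeV² → 1/(ℏc) × (1 GeV in J)² = 8.114e5 N.
Convert the energy scale: 0.0680 eV² = 6.80e-20 GeV².
Result: 6.80e-20 × 8.114e5 = 5.518e-14 N.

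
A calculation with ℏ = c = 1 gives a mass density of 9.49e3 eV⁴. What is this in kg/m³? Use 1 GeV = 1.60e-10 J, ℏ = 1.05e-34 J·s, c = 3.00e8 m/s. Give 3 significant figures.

Mass density is [E]/(c²[L]³) = [E]⁴/(ℏ³c⁵).
1 GeV⁴ → 1/(ℏ³c⁵) × (1 GeV in J)⁴ = 2.33e20 kg/m³.
Convert the energy scale: 9.49e3 eV⁴ = 9.49e-33 GeV⁴.
Result: 9.49e-33 × 2.33e20 = 2.21e-12 kg/m³.

2.21e-12 kg/m³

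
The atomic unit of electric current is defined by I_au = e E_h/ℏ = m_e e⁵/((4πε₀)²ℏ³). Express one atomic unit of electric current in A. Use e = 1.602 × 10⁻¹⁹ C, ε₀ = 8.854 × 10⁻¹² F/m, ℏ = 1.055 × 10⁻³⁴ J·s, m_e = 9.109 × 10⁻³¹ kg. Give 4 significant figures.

I_au = e E_h/ℏ = m_e e⁵/((4πε₀)²ℏ³)
E_h = 4.354 × 10⁻¹⁸ J
e·E_h/ℏ = 6.612 × 10⁻³ A

6.612 × 10⁻³ A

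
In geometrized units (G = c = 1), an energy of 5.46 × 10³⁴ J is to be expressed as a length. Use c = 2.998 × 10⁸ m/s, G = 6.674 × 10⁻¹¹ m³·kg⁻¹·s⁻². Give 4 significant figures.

4.511 × 10⁻¹⁰ m

Energy → length via G/c⁴.
5.46 × 10³⁴ J × (G/c⁴) = 4.511 × 10⁻¹⁰ m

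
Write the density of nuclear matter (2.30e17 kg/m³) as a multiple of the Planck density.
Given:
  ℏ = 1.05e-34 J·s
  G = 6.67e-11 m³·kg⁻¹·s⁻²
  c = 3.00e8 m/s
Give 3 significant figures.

4.42e-80

Planck density: ρ_P = c⁵/(ℏG²) = 5.20e96 kg/m³.
2.30e17 / 5.20e96 = 4.42e-80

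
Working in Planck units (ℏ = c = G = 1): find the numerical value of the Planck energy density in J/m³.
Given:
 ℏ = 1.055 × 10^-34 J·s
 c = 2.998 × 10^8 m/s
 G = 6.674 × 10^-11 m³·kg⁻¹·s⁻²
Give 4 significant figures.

4.632 × 10^113 J/m³

From ℏ = c = G = 1 the energy density scale is u_P = c⁷/(ℏG²).
  = 2.177 × 10^59 / 4.699 × 10^-55
  = 4.632 × 10^113 J/m³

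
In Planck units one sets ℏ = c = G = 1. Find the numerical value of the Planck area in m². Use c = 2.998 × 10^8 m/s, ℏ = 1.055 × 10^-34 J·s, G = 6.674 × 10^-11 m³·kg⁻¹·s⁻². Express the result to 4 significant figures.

A_P = ℏG/c³
  = 7.041 × 10^-45 / 2.695 × 10^25
  = 2.613 × 10^-70 m²

2.613 × 10^-70 m²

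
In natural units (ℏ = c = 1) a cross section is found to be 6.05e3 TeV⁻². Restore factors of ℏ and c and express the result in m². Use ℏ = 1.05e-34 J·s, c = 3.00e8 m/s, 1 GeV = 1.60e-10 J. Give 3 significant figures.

Area is [L]² = [E]⁻²·(ℏc)²; restore (ℏc)².
1 GeV⁻² → (ℏc)² × (1 GeV in J)⁻² = 3.88e-32 m².
Convert the energy scale: 6.05e3 TeV⁻² = 6.05e-3 GeV⁻².
Result: 6.05e-3 × 3.88e-32 = 2.34e-34 m².

2.34e-34 m²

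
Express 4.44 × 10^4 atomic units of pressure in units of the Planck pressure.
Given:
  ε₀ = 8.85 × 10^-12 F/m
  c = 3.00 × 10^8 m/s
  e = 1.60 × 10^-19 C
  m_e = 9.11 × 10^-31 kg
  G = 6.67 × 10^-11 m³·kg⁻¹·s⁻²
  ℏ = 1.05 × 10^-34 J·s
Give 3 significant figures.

2.86 × 10^-96

atomic unit of pressure: P_au = E_h/a₀³ = m_e⁴e¹⁰/((4πε₀)⁵ℏ⁸) = 3.01 × 10^13 Pa
Planck pressure: p_P = c⁷/(ℏG²) = 4.68 × 10^113 Pa
4.44 × 10^4 × 3.01 × 10^13 / 4.68 × 10^113 = 2.86 × 10^-96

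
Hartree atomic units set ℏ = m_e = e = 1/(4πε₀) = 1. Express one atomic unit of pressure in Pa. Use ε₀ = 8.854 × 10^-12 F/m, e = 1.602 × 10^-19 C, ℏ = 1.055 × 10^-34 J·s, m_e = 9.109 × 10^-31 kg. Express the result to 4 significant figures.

2.929 × 10^13 Pa

Dimensional analysis gives P_au = E_h/a₀³ = m_e⁴e¹⁰/((4πε₀)⁵ℏ⁸).
E_h = 4.354 × 10^-18 J
a₀ = 5.297 × 10^-11 m
E_h/a₀³ = 2.929 × 10^13 Pa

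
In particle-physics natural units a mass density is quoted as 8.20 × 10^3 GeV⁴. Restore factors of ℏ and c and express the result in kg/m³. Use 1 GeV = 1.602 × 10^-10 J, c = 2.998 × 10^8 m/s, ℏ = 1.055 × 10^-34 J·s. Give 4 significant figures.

1.899 × 10^24 kg/m³

Mass density is [E]/(c²[L]³) = [E]⁴/(ℏ³c⁵).
1 GeV⁴ → 1/(ℏ³c⁵) × (1 GeV in J)⁴ = 2.316 × 10^20 kg/m³.
Result: 8.20 × 10^3 × 2.316 × 10^20 = 1.899 × 10^24 kg/m³.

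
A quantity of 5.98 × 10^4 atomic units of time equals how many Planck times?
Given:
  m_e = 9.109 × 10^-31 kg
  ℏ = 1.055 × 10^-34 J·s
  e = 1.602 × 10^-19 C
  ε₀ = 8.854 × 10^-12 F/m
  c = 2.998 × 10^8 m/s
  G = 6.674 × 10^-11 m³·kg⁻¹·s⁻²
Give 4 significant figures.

2.687 × 10^31

atomic unit of time: τ_au = (4πε₀)²ℏ³/(m_e e⁴) = 2.423 × 10^-17 s
Planck time: t_P = √(ℏG/c⁵) = 5.392 × 10^-44 s
5.98 × 10^4 × 2.423 × 10^-17 / 5.392 × 10^-44 = 2.687 × 10^31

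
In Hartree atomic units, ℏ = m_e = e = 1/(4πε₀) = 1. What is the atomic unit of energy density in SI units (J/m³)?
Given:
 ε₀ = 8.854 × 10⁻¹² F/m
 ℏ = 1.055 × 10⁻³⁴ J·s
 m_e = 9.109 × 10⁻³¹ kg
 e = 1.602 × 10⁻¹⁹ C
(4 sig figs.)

The unique combination of the constants set to 1 with dimensions of energy density is u_au = E_h/a₀³ = m_e⁴e¹⁰/((4πε₀)⁵ℏ⁸).
E_h = 4.354 × 10⁻¹⁸ J
a₀ = 5.297 × 10⁻¹¹ m
E_h/a₀³ = 2.929 × 10¹³ J/m³

2.929 × 10¹³ J/m³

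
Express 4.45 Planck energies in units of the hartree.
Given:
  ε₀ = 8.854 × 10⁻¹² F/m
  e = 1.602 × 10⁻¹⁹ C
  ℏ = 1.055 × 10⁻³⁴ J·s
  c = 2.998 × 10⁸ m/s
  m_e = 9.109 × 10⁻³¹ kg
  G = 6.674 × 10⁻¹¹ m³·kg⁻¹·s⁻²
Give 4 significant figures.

2.000 × 10²⁷

Planck energy: E_P = √(ℏc⁵/G) = 1.957 × 10⁹ J
hartree: E_h = m_e e⁴/(4πε₀ℏ)² = 4.354 × 10⁻¹⁸ J
4.45 × 1.957 × 10⁹ / 4.354 × 10⁻¹⁸ = 2.000 × 10²⁷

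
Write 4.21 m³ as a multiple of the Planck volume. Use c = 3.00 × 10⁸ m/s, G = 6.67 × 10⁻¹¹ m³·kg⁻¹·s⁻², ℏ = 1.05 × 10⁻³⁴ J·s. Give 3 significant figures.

Planck volume: V_P = (ℏG/c³)^(3/2) = 4.18 × 10⁻¹⁰⁵ m³.
4.21 / 4.18 × 10⁻¹⁰⁵ = 1.01 × 10¹⁰⁵

1.01 × 10¹⁰⁵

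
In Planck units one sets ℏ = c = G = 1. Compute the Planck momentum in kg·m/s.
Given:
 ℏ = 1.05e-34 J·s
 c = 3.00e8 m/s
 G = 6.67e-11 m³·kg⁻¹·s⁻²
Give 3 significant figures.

6.52 kg·m/s

p_P = √(ℏc³/G)
  = √(42.5)
  = 6.52 kg·m/s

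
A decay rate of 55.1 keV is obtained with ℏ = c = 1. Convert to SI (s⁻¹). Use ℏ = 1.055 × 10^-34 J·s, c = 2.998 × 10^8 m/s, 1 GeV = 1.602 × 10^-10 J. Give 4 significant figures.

8.367 × 10^19 s⁻¹

A rate is [E]/ℏ; divide by ℏ.
1 GeV → 1/ℏ × (1 GeV in J) = 1.518 × 10^24 s⁻¹.
Convert the energy scale: 55.1 keV = 5.51 × 10^-5 GeV.
Result: 5.51 × 10^-5 × 1.518 × 10^24 = 8.367 × 10^19 s⁻¹.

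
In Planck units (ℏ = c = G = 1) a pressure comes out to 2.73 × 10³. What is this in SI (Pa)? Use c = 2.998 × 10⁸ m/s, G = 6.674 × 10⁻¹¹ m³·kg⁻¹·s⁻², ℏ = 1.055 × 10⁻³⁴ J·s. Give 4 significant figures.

1.265 × 10¹¹⁷ Pa

One Planck pressure: p_P = c⁷/(ℏG²) = 4.632 × 10¹¹³ Pa.
2.73 × 10³ × 4.632 × 10¹¹³ Pa = 1.265 × 10¹¹⁷ Pa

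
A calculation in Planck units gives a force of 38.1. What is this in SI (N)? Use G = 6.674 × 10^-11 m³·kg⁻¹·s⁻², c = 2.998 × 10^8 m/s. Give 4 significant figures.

One Planck force: F_P = c⁴/G = 1.210 × 10^44 N.
38.1 × 1.210 × 10^44 N = 4.612 × 10^45 N

4.612 × 10^45 N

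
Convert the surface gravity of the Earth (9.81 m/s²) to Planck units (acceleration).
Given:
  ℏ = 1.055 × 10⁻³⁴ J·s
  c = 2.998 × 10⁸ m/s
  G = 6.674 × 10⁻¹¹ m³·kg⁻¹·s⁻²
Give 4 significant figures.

1.764 × 10⁻⁵¹

Planck acceleration: a_P = √(c⁷/(ℏG)) = 5.560 × 10⁵¹ m/s².
9.81 / 5.560 × 10⁵¹ = 1.764 × 10⁻⁵¹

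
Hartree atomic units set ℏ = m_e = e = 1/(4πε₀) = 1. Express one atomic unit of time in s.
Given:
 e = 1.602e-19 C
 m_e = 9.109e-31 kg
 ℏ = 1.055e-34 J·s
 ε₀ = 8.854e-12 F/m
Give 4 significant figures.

2.423e-17 s

From ℏ = m_e = e = 1/(4πε₀) = 1 the time scale is τ_au = (4πε₀)²ℏ³/(m_e e⁴).
E_h = 4.354e-18 J
ℏ/E_h = 2.423e-17 s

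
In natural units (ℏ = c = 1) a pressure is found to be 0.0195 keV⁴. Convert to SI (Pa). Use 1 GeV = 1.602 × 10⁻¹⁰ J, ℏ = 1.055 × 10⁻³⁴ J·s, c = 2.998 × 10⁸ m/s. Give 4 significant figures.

Pressure is [E]/[L]³ = [E]⁴/(ℏc)³.
1 GeV⁴ → 1/(ℏc)³ × (1 GeV in J)⁴ = 2.082 × 10³⁷ Pa.
Convert the energy scale: 0.0195 keV⁴ = 1.95 × 10⁻²⁶ GeV⁴.
Result: 1.95 × 10⁻²⁶ × 2.082 × 10³⁷ = 4.059 × 10¹¹ Pa.

4.059 × 10¹¹ Pa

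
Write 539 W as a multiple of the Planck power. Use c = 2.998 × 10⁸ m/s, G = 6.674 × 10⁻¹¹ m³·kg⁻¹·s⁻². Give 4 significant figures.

1.485 × 10⁻⁵⁰

Planck power: P_P = c⁵/G = 3.629 × 10⁵² W.
539 / 3.629 × 10⁵² = 1.485 × 10⁻⁵⁰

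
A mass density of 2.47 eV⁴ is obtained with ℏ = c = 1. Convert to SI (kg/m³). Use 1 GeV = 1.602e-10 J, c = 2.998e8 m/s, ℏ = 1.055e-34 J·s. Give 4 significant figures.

Mass density is [E]/(c²[L]³) = [E]⁴/(ℏ³c⁵).
1 GeV⁴ → 1/(ℏ³c⁵) × (1 GeV in J)⁴ = 2.316e20 kg/m³.
Convert the energy scale: 2.47 eV⁴ = 2.47e-36 GeV⁴.
Result: 2.47e-36 × 2.316e20 = 5.720e-16 kg/m³.

5.720e-16 kg/m³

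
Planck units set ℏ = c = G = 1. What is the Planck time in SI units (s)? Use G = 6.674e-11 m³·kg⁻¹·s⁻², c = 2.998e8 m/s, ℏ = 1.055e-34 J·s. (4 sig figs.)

5.392e-44 s

From ℏ = c = G = 1 the time scale is t_P = √(ℏG/c⁵).
  = √(2.907e-87)
  = 5.392e-44 s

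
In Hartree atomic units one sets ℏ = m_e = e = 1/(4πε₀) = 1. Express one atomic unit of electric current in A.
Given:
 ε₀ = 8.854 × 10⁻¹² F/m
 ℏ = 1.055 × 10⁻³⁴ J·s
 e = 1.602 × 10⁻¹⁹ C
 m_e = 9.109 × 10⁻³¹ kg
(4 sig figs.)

6.612 × 10⁻³ A

I_au = e E_h/ℏ = m_e e⁵/((4πε₀)²ℏ³)
E_h = 4.354 × 10⁻¹⁸ J
e·E_h/ℏ = 6.612 × 10⁻³ A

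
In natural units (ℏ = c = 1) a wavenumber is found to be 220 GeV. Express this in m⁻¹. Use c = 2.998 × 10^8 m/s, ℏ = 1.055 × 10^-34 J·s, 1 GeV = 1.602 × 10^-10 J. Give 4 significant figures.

1.114 × 10^18 m⁻¹

Inverse length is [E]/(ℏc).
1 GeV → 1/(ℏc) × (1 GeV in J) = 5.065 × 10^15 m⁻¹.
Result: 220 × 5.065 × 10^15 = 1.114 × 10^18 m⁻¹.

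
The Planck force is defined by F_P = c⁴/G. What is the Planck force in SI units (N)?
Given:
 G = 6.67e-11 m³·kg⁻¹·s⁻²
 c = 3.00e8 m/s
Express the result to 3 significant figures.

1.21e44 N

F_P = c⁴/G
  = 8.10e33 / 6.67e-11
  = 1.21e44 N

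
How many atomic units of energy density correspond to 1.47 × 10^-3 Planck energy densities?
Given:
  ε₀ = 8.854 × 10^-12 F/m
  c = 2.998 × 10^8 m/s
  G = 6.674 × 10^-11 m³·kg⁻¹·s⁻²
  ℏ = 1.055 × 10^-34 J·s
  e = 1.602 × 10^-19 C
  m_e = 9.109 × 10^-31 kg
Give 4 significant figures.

Planck energy density: u_P = c⁷/(ℏG²) = 4.632 × 10^113 J/m³
atomic unit of energy density: u_au = E_h/a₀³ = m_e⁴e¹⁰/((4πε₀)⁵ℏ⁸) = 2.929 × 10^13 J/m³
1.47 × 10^-3 × 4.632 × 10^113 / 2.929 × 10^13 = 2.325 × 10^97

2.325 × 10^97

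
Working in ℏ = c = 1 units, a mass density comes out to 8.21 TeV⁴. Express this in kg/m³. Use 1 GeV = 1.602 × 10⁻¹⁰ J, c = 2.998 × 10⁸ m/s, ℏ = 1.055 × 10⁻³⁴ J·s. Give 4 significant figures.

Mass density is [E]/(c²[L]³) = [E]⁴/(ℏ³c⁵).
1 GeV⁴ → 1/(ℏ³c⁵) × (1 GeV in J)⁴ = 2.316 × 10²⁰ kg/m³.
Convert the energy scale: 8.21 TeV⁴ = 8.21 × 10¹² GeV⁴.
Result: 8.21 × 10¹² × 2.316 × 10²⁰ = 1.901 × 10³³ kg/m³.

1.901 × 10³³ kg/m³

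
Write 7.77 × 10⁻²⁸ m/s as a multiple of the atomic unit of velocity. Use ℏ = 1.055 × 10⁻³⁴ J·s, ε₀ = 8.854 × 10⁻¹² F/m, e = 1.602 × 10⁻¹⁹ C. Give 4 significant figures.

atomic unit of velocity: v_au = e²/(4πε₀ℏ) = 2.186 × 10⁶ m/s.
7.77 × 10⁻²⁸ / 2.186 × 10⁶ = 3.554 × 10⁻³⁴

3.554 × 10⁻³⁴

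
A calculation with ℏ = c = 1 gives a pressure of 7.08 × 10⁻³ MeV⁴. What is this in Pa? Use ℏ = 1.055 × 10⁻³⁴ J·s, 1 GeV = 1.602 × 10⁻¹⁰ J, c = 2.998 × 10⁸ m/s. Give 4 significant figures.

1.474 × 10²³ Pa

Pressure is [E]/[L]³ = [E]⁴/(ℏc)³.
1 GeV⁴ → 1/(ℏc)³ × (1 GeV in J)⁴ = 2.082 × 10³⁷ Pa.
Convert the energy scale: 7.08 × 10⁻³ MeV⁴ = 7.08 × 10⁻¹⁵ GeV⁴.
Result: 7.08 × 10⁻¹⁵ × 2.082 × 10³⁷ = 1.474 × 10²³ Pa.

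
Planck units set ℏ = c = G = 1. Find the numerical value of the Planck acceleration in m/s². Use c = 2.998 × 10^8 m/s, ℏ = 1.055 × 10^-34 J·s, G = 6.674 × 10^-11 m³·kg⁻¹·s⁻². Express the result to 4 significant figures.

Dimensional analysis gives a_P = √(c⁷/(ℏG)).
  = √(3.092 × 10^103)
  = 5.560 × 10^51 m/s²

5.560 × 10^51 m/s²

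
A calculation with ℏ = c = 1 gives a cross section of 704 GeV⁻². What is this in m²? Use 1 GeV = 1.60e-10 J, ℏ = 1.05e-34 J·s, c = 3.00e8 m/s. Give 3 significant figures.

Area is [L]² = [E]⁻²·(ℏc)²; restore (ℏc)².
1 GeV⁻² → (ℏc)² × (1 GeV in J)⁻² = 3.88e-32 m².
Result: 704 × 3.88e-32 = 2.73e-29 m².

2.73e-29 m²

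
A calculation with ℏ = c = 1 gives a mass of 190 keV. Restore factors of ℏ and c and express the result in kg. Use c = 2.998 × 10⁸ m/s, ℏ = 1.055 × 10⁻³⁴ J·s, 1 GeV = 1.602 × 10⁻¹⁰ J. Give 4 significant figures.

3.387 × 10⁻³¹ kg

Mass is [E]/c²; divide by c².
1 GeV → 1/c² × (1 GeV in J) = 1.782 × 10⁻²⁷ kg.
Convert the energy scale: 190 keV = 1.90 × 10⁻⁴ GeV.
Result: 1.90 × 10⁻⁴ × 1.782 × 10⁻²⁷ = 3.387 × 10⁻³¹ kg.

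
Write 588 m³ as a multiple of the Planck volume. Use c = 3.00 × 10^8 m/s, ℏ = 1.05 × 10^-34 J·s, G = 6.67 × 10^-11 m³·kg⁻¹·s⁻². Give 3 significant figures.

Planck volume: V_P = (ℏG/c³)^(3/2) = 4.18 × 10^-105 m³.
588 / 4.18 × 10^-105 = 1.41 × 10^107

1.41 × 10^107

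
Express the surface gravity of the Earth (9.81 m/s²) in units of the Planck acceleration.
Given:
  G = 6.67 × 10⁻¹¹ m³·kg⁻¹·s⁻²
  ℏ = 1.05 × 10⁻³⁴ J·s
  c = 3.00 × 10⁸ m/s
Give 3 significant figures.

1.76 × 10⁻⁵¹

Planck acceleration: a_P = √(c⁷/(ℏG)) = 5.59 × 10⁵¹ m/s².
9.81 / 5.59 × 10⁵¹ = 1.76 × 10⁻⁵¹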